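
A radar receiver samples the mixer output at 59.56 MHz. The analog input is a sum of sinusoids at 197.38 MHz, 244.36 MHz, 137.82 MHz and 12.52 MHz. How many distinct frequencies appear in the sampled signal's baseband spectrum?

3

fs/2 = 29.78 MHz.
197.38 MHz mod fs = 18.7 MHz.
18.7 MHz ≤ fs/2 = 29.78 MHz, appears at 18.7 MHz.
244.36 MHz mod fs = 6.12 MHz.
6.12 MHz ≤ fs/2 = 29.78 MHz, appears at 6.12 MHz.
137.82 MHz mod fs = 18.7 MHz.
18.7 MHz ≤ fs/2 = 29.78 MHz, appears at 18.7 MHz.
12.52 MHz ≤ fs/2 = 29.78 MHz, passes unchanged.
Distinct values: {6.12 MHz, 12.52 MHz, 18.7 MHz} → 3.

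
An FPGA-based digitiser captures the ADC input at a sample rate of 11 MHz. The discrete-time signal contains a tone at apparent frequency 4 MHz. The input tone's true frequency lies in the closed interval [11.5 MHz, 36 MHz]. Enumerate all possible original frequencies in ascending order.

15 MHz, 18 MHz, 26 MHz, 29 MHz

Frequencies that alias to 4 MHz are k·fs ± 4 MHz for integer k ≥ 0.
k=0: 4 MHz.
k=1: 7 MHz, 15 MHz.
k=2: 18 MHz, 26 MHz.
k=3: 29 MHz, 37 MHz.
k=4: 40 MHz, 48 MHz.
Within [11.5 MHz, 36 MHz]: 15 MHz, 18 MHz, 26 MHz, 29 MHz.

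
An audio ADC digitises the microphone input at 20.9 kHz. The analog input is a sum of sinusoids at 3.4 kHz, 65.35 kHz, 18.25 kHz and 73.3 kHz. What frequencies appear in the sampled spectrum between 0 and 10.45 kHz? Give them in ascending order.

2.65 kHz, 3.4 kHz, 10.3 kHz

fs/2 = 10.45 kHz.
3.4 kHz ≤ fs/2 = 10.45 kHz, passes unchanged.
65.35 kHz mod fs = 2.65 kHz.
2.65 kHz ≤ fs/2 = 10.45 kHz, appears at 2.65 kHz.
18.25 kHz > fs/2 = 10.45 kHz, folds to fs − 18.25 kHz = 2.65 kHz.
73.3 kHz mod fs = 10.6 kHz.
10.6 kHz > fs/2 = 10.45 kHz, folds to fs − 10.6 kHz = 10.3 kHz.
Distinct values: {2.65 kHz, 3.4 kHz, 10.3 kHz}.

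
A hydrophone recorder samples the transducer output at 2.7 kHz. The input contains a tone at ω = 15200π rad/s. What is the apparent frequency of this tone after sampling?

ω = 15200π rad/s → f = ω/(2π) = 7600 Hz = 7.6 kHz.
7.6 kHz mod fs = 2.2 kHz.
2.2 kHz > fs/2 = 1.35 kHz, folds to fs − 2.2 kHz = 0.5 kHz.

0.5 kHz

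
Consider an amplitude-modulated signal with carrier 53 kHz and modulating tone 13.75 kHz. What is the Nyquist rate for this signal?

AM sidebands sit at fc ± fm = 39.25 kHz and 66.75 kHz.
Highest-frequency component: 66.75 kHz.
Nyquist rate = 2 × 66.75 kHz = 133.5 kHz.

133.5 kHz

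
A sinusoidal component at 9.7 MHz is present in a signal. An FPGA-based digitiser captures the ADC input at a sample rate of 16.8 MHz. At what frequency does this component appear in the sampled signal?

7.1 MHz

9.7 MHz > fs/2 = 8.4 MHz, folds to fs − 9.7 MHz = 7.1 MHz.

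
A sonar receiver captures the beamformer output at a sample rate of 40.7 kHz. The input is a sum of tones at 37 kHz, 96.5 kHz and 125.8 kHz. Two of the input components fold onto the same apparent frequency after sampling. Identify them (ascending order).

37 kHz, 125.8 kHz

fs/2 = 20.35 kHz.
37 kHz > fs/2 = 20.35 kHz, folds to fs − 37 kHz = 3.7 kHz.
96.5 kHz mod fs = 15.1 kHz.
15.1 kHz ≤ fs/2 = 20.35 kHz, appears at 15.1 kHz.
125.8 kHz mod fs = 3.7 kHz.
3.7 kHz ≤ fs/2 = 20.35 kHz, appears at 3.7 kHz.
37 kHz and 125.8 kHz both map to 3.7 kHz.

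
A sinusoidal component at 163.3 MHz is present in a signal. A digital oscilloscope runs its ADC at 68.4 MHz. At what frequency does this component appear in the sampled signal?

26.5 MHz

163.3 MHz mod fs = 26.5 MHz.
26.5 MHz ≤ fs/2 = 34.2 MHz, appears at 26.5 MHz.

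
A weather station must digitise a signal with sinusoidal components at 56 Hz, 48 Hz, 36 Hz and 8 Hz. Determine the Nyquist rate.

112 Hz

Highest-frequency component: 56 Hz.
Nyquist rate = 2 × 56 Hz = 112 Hz.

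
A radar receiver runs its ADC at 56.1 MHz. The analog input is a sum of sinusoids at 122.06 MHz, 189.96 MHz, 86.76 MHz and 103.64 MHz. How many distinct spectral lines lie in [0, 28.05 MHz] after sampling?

4

fs/2 = 28.05 MHz.
122.06 MHz mod fs = 9.86 MHz.
9.86 MHz ≤ fs/2 = 28.05 MHz, appears at 9.86 MHz.
189.96 MHz mod fs = 21.66 MHz.
21.66 MHz ≤ fs/2 = 28.05 MHz, appears at 21.66 MHz.
86.76 MHz mod fs = 30.66 MHz.
30.66 MHz > fs/2 = 28.05 MHz, folds to fs − 30.66 MHz = 25.44 MHz.
103.64 MHz mod fs = 47.54 MHz.
47.54 MHz > fs/2 = 28.05 MHz, folds to fs − 47.54 MHz = 8.56 MHz.
Distinct values: {8.56 MHz, 9.86 MHz, 21.66 MHz, 25.44 MHz} → 4.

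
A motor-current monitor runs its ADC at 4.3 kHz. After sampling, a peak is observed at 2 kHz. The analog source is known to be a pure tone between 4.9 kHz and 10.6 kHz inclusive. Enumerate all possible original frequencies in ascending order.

Frequencies that alias to 2 kHz are k·fs ± 2 kHz for integer k ≥ 0.
k=0: 2 kHz.
k=1: 2.3 kHz, 6.3 kHz.
k=2: 6.6 kHz, 10.6 kHz.
k=3: 10.9 kHz, 14.9 kHz.
Within [4.9 kHz, 10.6 kHz]: 6.3 kHz, 6.6 kHz, 10.6 kHz.

6.3 kHz, 6.6 kHz, 10.6 kHz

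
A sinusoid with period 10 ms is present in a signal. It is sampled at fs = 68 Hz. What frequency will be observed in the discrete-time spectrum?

T = 10 ms → f = 1/T = 100 Hz.
100 Hz mod fs = 32 Hz.
32 Hz ≤ fs/2 = 34 Hz, appears at 32 Hz.

32 Hz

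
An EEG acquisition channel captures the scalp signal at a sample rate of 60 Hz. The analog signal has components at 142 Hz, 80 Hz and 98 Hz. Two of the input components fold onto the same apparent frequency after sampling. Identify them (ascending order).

fs/2 = 30 Hz.
142 Hz mod fs = 22 Hz.
22 Hz ≤ fs/2 = 30 Hz, appears at 22 Hz.
80 Hz mod fs = 20 Hz.
20 Hz ≤ fs/2 = 30 Hz, appears at 20 Hz.
98 Hz mod fs = 38 Hz.
38 Hz > fs/2 = 30 Hz, folds to fs − 38 Hz = 22 Hz.
98 Hz and 142 Hz both map to 22 Hz.

98 Hz, 142 Hz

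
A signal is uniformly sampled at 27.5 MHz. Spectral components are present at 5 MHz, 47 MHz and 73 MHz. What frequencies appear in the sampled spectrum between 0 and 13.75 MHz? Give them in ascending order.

fs/2 = 13.75 MHz.
5 MHz ≤ fs/2 = 13.75 MHz, passes unchanged.
47 MHz mod fs = 19.5 MHz.
19.5 MHz > fs/2 = 13.75 MHz, folds to fs − 19.5 MHz = 8 MHz.
73 MHz mod fs = 18 MHz.
18 MHz > fs/2 = 13.75 MHz, folds to fs − 18 MHz = 9.5 MHz.
Distinct values: {5 MHz, 8 MHz, 9.5 MHz}.

5 MHz, 8 MHz, 9.5 MHz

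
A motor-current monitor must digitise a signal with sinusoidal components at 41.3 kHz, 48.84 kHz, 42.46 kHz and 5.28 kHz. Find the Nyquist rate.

97.68 kHz

Highest-frequency component: 48.84 kHz.
Nyquist rate = 2 × 48.84 kHz = 97.68 kHz.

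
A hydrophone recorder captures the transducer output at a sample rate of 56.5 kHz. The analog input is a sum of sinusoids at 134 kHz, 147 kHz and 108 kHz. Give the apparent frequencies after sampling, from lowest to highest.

5 kHz, 21 kHz, 22.5 kHz

fs/2 = 28.25 kHz.
134 kHz mod fs = 21 kHz.
21 kHz ≤ fs/2 = 28.25 kHz, appears at 21 kHz.
147 kHz mod fs = 34 kHz.
34 kHz > fs/2 = 28.25 kHz, folds to fs − 34 kHz = 22.5 kHz.
108 kHz mod fs = 51.5 kHz.
51.5 kHz > fs/2 = 28.25 kHz, folds to fs − 51.5 kHz = 5 kHz.
Distinct values: {5 kHz, 21 kHz, 22.5 kHz}.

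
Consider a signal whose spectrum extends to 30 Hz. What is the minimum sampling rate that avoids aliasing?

Nyquist rate = 2 × 30 Hz = 60 Hz.

60 Hz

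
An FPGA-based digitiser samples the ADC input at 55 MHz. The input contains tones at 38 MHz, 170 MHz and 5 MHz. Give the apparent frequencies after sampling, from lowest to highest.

5 MHz, 17 MHz

fs/2 = 27.5 MHz.
38 MHz > fs/2 = 27.5 MHz, folds to fs − 38 MHz = 17 MHz.
170 MHz mod fs = 5 MHz.
5 MHz ≤ fs/2 = 27.5 MHz, appears at 5 MHz.
5 MHz ≤ fs/2 = 27.5 MHz, passes unchanged.
Distinct values: {5 MHz, 17 MHz}.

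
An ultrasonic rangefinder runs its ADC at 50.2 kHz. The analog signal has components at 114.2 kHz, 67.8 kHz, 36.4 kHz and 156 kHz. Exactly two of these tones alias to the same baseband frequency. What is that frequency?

fs/2 = 25.1 kHz.
114.2 kHz mod fs = 13.8 kHz.
13.8 kHz ≤ fs/2 = 25.1 kHz, appears at 13.8 kHz.
67.8 kHz mod fs = 17.6 kHz.
17.6 kHz ≤ fs/2 = 25.1 kHz, appears at 17.6 kHz.
36.4 kHz > fs/2 = 25.1 kHz, folds to fs − 36.4 kHz = 13.8 kHz.
156 kHz mod fs = 5.4 kHz.
5.4 kHz ≤ fs/2 = 25.1 kHz, appears at 5.4 kHz.
36.4 kHz and 114.2 kHz both map to 13.8 kHz.

13.8 kHz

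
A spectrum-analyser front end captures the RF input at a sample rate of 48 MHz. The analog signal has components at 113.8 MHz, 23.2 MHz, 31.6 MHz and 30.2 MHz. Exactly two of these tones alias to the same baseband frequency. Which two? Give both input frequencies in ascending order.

30.2 MHz, 113.8 MHz

fs/2 = 24 MHz.
113.8 MHz mod fs = 17.8 MHz.
17.8 MHz ≤ fs/2 = 24 MHz, appears at 17.8 MHz.
23.2 MHz ≤ fs/2 = 24 MHz, passes unchanged.
31.6 MHz > fs/2 = 24 MHz, folds to fs − 31.6 MHz = 16.4 MHz.
30.2 MHz > fs/2 = 24 MHz, folds to fs − 30.2 MHz = 17.8 MHz.
30.2 MHz and 113.8 MHz both map to 17.8 MHz.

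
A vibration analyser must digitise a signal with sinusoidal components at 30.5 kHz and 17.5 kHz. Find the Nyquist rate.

Highest-frequency component: 30.5 kHz.
Nyquist rate = 2 × 30.5 kHz = 61 kHz.

61 kHz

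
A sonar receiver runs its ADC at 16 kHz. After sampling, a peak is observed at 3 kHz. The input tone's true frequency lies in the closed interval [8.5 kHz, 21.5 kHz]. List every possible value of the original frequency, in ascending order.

13 kHz, 19 kHz

Frequencies that alias to 3 kHz are k·fs ± 3 kHz for integer k ≥ 0.
k=0: 3 kHz.
k=1: 13 kHz, 19 kHz.
k=2: 29 kHz, 35 kHz.
Within [8.5 kHz, 21.5 kHz]: 13 kHz, 19 kHz.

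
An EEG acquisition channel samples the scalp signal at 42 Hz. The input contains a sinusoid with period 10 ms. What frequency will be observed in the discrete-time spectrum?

16 Hz

T = 10 ms → f = 1/T = 100 Hz.
100 Hz mod fs = 16 Hz.
16 Hz ≤ fs/2 = 21 Hz, appears at 16 Hz.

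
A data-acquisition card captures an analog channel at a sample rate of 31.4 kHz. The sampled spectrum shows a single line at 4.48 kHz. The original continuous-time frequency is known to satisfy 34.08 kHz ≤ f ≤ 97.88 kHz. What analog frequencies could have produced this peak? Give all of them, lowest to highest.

Frequencies that alias to 4.48 kHz are k·fs ± 4.48 kHz for integer k ≥ 0.
k=0: 4.48 kHz.
k=1: 26.92 kHz, 35.88 kHz.
k=2: 58.32 kHz, 67.28 kHz.
k=3: 89.72 kHz, 98.68 kHz.
k=4: 121.12 kHz, 130.08 kHz.
Within [34.08 kHz, 97.88 kHz]: 35.88 kHz, 58.32 kHz, 67.28 kHz, 89.72 kHz.

35.88 kHz, 58.32 kHz, 67.28 kHz, 89.72 kHz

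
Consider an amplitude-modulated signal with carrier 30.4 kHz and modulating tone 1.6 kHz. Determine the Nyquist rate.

64 kHz

AM sidebands sit at fc ± fm = 28.8 kHz and 32 kHz.
Highest-frequency component: 32 kHz.
Nyquist rate = 2 × 32 kHz = 64 kHz.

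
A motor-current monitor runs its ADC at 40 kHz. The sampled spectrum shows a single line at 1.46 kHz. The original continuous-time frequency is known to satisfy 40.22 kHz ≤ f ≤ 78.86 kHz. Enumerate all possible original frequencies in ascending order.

41.46 kHz, 78.54 kHz

Frequencies that alias to 1.46 kHz are k·fs ± 1.46 kHz for integer k ≥ 0.
k=0: 1.46 kHz.
k=1: 38.54 kHz, 41.46 kHz.
k=2: 78.54 kHz, 81.46 kHz.
k=3: 118.54 kHz, 121.46 kHz.
Within [40.22 kHz, 78.86 kHz]: 41.46 kHz, 78.54 kHz.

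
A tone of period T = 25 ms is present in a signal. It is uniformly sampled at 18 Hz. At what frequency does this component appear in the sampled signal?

T = 25 ms → f = 1/T = 40 Hz.
40 Hz mod fs = 4 Hz.
4 Hz ≤ fs/2 = 9 Hz, appears at 4 Hz.

4 Hz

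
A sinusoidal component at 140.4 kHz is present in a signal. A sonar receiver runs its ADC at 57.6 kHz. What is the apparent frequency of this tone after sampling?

25.2 kHz

140.4 kHz mod fs = 25.2 kHz.
25.2 kHz ≤ fs/2 = 28.8 kHz, appears at 25.2 kHz.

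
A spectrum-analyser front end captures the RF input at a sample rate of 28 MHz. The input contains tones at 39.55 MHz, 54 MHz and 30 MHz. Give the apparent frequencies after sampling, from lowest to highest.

2 MHz, 11.55 MHz

fs/2 = 14 MHz.
39.55 MHz mod fs = 11.55 MHz.
11.55 MHz ≤ fs/2 = 14 MHz, appears at 11.55 MHz.
54 MHz mod fs = 26 MHz.
26 MHz > fs/2 = 14 MHz, folds to fs − 26 MHz = 2 MHz.
30 MHz mod fs = 2 MHz.
2 MHz ≤ fs/2 = 14 MHz, appears at 2 MHz.
Distinct values: {2 MHz, 11.55 MHz}.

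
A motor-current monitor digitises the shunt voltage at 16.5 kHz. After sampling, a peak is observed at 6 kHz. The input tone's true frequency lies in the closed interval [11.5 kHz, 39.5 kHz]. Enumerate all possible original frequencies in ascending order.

Frequencies that alias to 6 kHz are k·fs ± 6 kHz for integer k ≥ 0.
k=0: 6 kHz.
k=1: 10.5 kHz, 22.5 kHz.
k=2: 27 kHz, 39 kHz.
k=3: 43.5 kHz, 55.5 kHz.
Within [11.5 kHz, 39.5 kHz]: 22.5 kHz, 27 kHz, 39 kHz.

22.5 kHz, 27 kHz, 39 kHz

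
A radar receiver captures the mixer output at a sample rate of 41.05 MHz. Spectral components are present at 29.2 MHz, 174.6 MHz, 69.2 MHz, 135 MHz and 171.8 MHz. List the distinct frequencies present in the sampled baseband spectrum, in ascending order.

fs/2 = 20.525 MHz.
29.2 MHz > fs/2 = 20.525 MHz, folds to fs − 29.2 MHz = 11.85 MHz.
174.6 MHz mod fs = 10.4 MHz.
10.4 MHz ≤ fs/2 = 20.525 MHz, appears at 10.4 MHz.
69.2 MHz mod fs = 28.15 MHz.
28.15 MHz > fs/2 = 20.525 MHz, folds to fs − 28.15 MHz = 12.9 MHz.
135 MHz mod fs = 11.85 MHz.
11.85 MHz ≤ fs/2 = 20.525 MHz, appears at 11.85 MHz.
171.8 MHz mod fs = 7.6 MHz.
7.6 MHz ≤ fs/2 = 20.525 MHz, appears at 7.6 MHz.
Distinct values: {7.6 MHz, 10.4 MHz, 11.85 MHz, 12.9 MHz}.

7.6 MHz, 10.4 MHz, 11.85 MHz, 12.9 MHz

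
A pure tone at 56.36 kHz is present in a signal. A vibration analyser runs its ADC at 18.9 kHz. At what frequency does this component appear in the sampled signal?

0.34 kHz

56.36 kHz mod fs = 18.56 kHz.
18.56 kHz > fs/2 = 9.45 kHz, folds to fs − 18.56 kHz = 0.34 kHz.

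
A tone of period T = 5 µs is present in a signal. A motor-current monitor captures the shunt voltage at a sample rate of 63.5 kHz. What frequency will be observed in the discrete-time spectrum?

T = 5 µs → f = 1/T = 200 kHz.
200 kHz mod fs = 9.5 kHz.
9.5 kHz ≤ fs/2 = 31.75 kHz, appears at 9.5 kHz.

9.5 kHz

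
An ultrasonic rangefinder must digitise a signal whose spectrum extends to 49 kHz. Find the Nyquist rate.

Nyquist rate = 2 × 49 kHz = 98 kHz.

98 kHz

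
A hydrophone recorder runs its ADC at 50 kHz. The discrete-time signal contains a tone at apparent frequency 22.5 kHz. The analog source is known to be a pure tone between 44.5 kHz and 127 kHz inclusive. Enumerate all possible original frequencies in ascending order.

72.5 kHz, 77.5 kHz, 122.5 kHz

Frequencies that alias to 22.5 kHz are k·fs ± 22.5 kHz for integer k ≥ 0.
k=0: 22.5 kHz.
k=1: 27.5 kHz, 72.5 kHz.
k=2: 77.5 kHz, 122.5 kHz.
k=3: 127.5 kHz, 172.5 kHz.
Within [44.5 kHz, 127 kHz]: 72.5 kHz, 77.5 kHz, 122.5 kHz.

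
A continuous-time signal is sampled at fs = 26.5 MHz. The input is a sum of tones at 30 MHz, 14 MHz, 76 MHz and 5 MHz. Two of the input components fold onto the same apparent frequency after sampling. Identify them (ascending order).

30 MHz, 76 MHz

fs/2 = 13.25 MHz.
30 MHz mod fs = 3.5 MHz.
3.5 MHz ≤ fs/2 = 13.25 MHz, appears at 3.5 MHz.
14 MHz > fs/2 = 13.25 MHz, folds to fs − 14 MHz = 12.5 MHz.
76 MHz mod fs = 23 MHz.
23 MHz > fs/2 = 13.25 MHz, folds to fs − 23 MHz = 3.5 MHz.
5 MHz ≤ fs/2 = 13.25 MHz, passes unchanged.
30 MHz and 76 MHz both map to 3.5 MHz.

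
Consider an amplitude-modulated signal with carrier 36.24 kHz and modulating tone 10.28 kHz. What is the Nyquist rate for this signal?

93.04 kHz

AM sidebands sit at fc ± fm = 25.96 kHz and 46.52 kHz.
Highest-frequency component: 46.52 kHz.
Nyquist rate = 2 × 46.52 kHz = 93.04 kHz.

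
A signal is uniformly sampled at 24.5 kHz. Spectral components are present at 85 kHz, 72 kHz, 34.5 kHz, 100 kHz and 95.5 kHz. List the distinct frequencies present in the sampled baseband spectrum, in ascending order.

1.5 kHz, 2 kHz, 2.5 kHz, 10 kHz, 11.5 kHz

fs/2 = 12.25 kHz.
85 kHz mod fs = 11.5 kHz.
11.5 kHz ≤ fs/2 = 12.25 kHz, appears at 11.5 kHz.
72 kHz mod fs = 23 kHz.
23 kHz > fs/2 = 12.25 kHz, folds to fs − 23 kHz = 1.5 kHz.
34.5 kHz mod fs = 10 kHz.
10 kHz ≤ fs/2 = 12.25 kHz, appears at 10 kHz.
100 kHz mod fs = 2 kHz.
2 kHz ≤ fs/2 = 12.25 kHz, appears at 2 kHz.
95.5 kHz mod fs = 22 kHz.
22 kHz > fs/2 = 12.25 kHz, folds to fs − 22 kHz = 2.5 kHz.
Distinct values: {1.5 kHz, 2 kHz, 2.5 kHz, 10 kHz, 11.5 kHz}.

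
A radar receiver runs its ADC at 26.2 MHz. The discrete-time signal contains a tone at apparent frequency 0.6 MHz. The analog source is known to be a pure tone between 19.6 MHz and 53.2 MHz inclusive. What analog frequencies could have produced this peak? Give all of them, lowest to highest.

25.6 MHz, 26.8 MHz, 51.8 MHz, 53 MHz

Frequencies that alias to 0.6 MHz are k·fs ± 0.6 MHz for integer k ≥ 0.
k=0: 0.6 MHz.
k=1: 25.6 MHz, 26.8 MHz.
k=2: 51.8 MHz, 53 MHz.
k=3: 78 MHz, 79.2 MHz.
Within [19.6 MHz, 53.2 MHz]: 25.6 MHz, 26.8 MHz, 51.8 MHz, 53 MHz.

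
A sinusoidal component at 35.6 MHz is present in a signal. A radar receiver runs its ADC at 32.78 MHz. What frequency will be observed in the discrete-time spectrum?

35.6 MHz mod fs = 2.82 MHz.
2.82 MHz ≤ fs/2 = 16.39 MHz, appears at 2.82 MHz.

2.82 MHz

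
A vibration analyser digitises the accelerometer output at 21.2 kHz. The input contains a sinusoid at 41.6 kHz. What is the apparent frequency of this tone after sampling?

0.8 kHz

41.6 kHz mod fs = 20.4 kHz.
20.4 kHz > fs/2 = 10.6 kHz, folds to fs − 20.4 kHz = 0.8 kHz.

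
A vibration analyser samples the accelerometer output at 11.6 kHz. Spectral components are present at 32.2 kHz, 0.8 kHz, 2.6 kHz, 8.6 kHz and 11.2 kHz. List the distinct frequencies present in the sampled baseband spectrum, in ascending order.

fs/2 = 5.8 kHz.
32.2 kHz mod fs = 9 kHz.
9 kHz > fs/2 = 5.8 kHz, folds to fs − 9 kHz = 2.6 kHz.
0.8 kHz ≤ fs/2 = 5.8 kHz, passes unchanged.
2.6 kHz ≤ fs/2 = 5.8 kHz, passes unchanged.
8.6 kHz > fs/2 = 5.8 kHz, folds to fs − 8.6 kHz = 3 kHz.
11.2 kHz > fs/2 = 5.8 kHz, folds to fs − 11.2 kHz = 0.4 kHz.
Distinct values: {0.4 kHz, 0.8 kHz, 2.6 kHz, 3 kHz}.

0.4 kHz, 0.8 kHz, 2.6 kHz, 3 kHz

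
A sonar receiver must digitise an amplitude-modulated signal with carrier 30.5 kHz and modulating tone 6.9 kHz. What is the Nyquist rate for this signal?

74.8 kHz

AM sidebands sit at fc ± fm = 23.6 kHz and 37.4 kHz.
Highest-frequency component: 37.4 kHz.
Nyquist rate = 2 × 37.4 kHz = 74.8 kHz.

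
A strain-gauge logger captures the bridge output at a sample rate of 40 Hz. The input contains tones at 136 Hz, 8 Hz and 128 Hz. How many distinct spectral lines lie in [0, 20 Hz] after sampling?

fs/2 = 20 Hz.
136 Hz mod fs = 16 Hz.
16 Hz ≤ fs/2 = 20 Hz, appears at 16 Hz.
8 Hz ≤ fs/2 = 20 Hz, passes unchanged.
128 Hz mod fs = 8 Hz.
8 Hz ≤ fs/2 = 20 Hz, appears at 8 Hz.
Distinct values: {8 Hz, 16 Hz} → 2.

2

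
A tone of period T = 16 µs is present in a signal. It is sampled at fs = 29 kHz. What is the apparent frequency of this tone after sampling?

T = 16 µs → f = 1/T = 62.5 kHz.
62.5 kHz mod fs = 4.5 kHz.
4.5 kHz ≤ fs/2 = 14.5 kHz, appears at 4.5 kHz.

4.5 kHz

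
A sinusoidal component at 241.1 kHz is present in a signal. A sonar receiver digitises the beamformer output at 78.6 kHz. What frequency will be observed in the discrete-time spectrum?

241.1 kHz mod fs = 5.3 kHz.
5.3 kHz ≤ fs/2 = 39.3 kHz, appears at 5.3 kHz.

5.3 kHz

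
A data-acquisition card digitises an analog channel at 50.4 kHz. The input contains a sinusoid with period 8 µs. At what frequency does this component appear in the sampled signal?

24.2 kHz

T = 8 µs → f = 1/T = 125 kHz.
125 kHz mod fs = 24.2 kHz.
24.2 kHz ≤ fs/2 = 25.2 kHz, appears at 24.2 kHz.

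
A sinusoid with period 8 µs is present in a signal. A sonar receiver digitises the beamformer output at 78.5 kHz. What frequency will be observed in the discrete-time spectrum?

32 kHz

T = 8 µs → f = 1/T = 125 kHz.
125 kHz mod fs = 46.5 kHz.
46.5 kHz > fs/2 = 39.25 kHz, folds to fs − 46.5 kHz = 32 kHz.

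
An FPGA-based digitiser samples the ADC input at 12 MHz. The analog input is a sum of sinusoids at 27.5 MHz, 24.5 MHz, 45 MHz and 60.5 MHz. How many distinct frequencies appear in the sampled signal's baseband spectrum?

3

fs/2 = 6 MHz.
27.5 MHz mod fs = 3.5 MHz.
3.5 MHz ≤ fs/2 = 6 MHz, appears at 3.5 MHz.
24.5 MHz mod fs = 0.5 MHz.
0.5 MHz ≤ fs/2 = 6 MHz, appears at 0.5 MHz.
45 MHz mod fs = 9 MHz.
9 MHz > fs/2 = 6 MHz, folds to fs − 9 MHz = 3 MHz.
60.5 MHz mod fs = 0.5 MHz.
0.5 MHz ≤ fs/2 = 6 MHz, appears at 0.5 MHz.
Distinct values: {0.5 MHz, 3 MHz, 3.5 MHz} → 3.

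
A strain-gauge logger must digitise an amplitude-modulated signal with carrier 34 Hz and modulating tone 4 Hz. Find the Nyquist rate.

76 Hz

AM sidebands sit at fc ± fm = 30 Hz and 38 Hz.
Highest-frequency component: 38 Hz.
Nyquist rate = 2 × 38 Hz = 76 Hz.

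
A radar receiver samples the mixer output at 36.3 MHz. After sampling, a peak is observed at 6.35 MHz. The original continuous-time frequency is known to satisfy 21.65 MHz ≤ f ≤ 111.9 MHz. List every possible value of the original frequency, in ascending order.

Frequencies that alias to 6.35 MHz are k·fs ± 6.35 MHz for integer k ≥ 0.
k=0: 6.35 MHz.
k=1: 29.95 MHz, 42.65 MHz.
k=2: 66.25 MHz, 78.95 MHz.
k=3: 102.55 MHz, 115.25 MHz.
k=4: 138.85 MHz, 151.55 MHz.
Within [21.65 MHz, 111.9 MHz]: 29.95 MHz, 42.65 MHz, 66.25 MHz, 78.95 MHz, 102.55 MHz.

29.95 MHz, 42.65 MHz, 66.25 MHz, 78.95 MHz, 102.55 MHz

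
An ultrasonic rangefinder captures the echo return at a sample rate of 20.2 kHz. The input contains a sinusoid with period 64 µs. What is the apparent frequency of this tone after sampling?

4.575 kHz

T = 64 µs → f = 1/T = 15.625 kHz.
15.625 kHz > fs/2 = 10.1 kHz, folds to fs − 15.625 kHz = 4.575 kHz.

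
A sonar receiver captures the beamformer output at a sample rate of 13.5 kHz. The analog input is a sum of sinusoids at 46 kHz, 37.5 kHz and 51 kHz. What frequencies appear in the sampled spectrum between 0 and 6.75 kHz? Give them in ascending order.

3 kHz, 5.5 kHz

fs/2 = 6.75 kHz.
46 kHz mod fs = 5.5 kHz.
5.5 kHz ≤ fs/2 = 6.75 kHz, appears at 5.5 kHz.
37.5 kHz mod fs = 10.5 kHz.
10.5 kHz > fs/2 = 6.75 kHz, folds to fs − 10.5 kHz = 3 kHz.
51 kHz mod fs = 10.5 kHz.
10.5 kHz > fs/2 = 6.75 kHz, folds to fs − 10.5 kHz = 3 kHz.
Distinct values: {3 kHz, 5.5 kHz}.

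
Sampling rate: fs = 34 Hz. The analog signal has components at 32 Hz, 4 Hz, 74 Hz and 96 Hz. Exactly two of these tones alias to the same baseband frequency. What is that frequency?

6 Hz

fs/2 = 17 Hz.
32 Hz > fs/2 = 17 Hz, folds to fs − 32 Hz = 2 Hz.
4 Hz ≤ fs/2 = 17 Hz, passes unchanged.
74 Hz mod fs = 6 Hz.
6 Hz ≤ fs/2 = 17 Hz, appears at 6 Hz.
96 Hz mod fs = 28 Hz.
28 Hz > fs/2 = 17 Hz, folds to fs − 28 Hz = 6 Hz.
74 Hz and 96 Hz both map to 6 Hz.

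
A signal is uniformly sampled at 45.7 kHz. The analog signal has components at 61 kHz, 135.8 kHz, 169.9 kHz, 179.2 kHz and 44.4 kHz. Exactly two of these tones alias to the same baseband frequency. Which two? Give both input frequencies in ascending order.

fs/2 = 22.85 kHz.
61 kHz mod fs = 15.3 kHz.
15.3 kHz ≤ fs/2 = 22.85 kHz, appears at 15.3 kHz.
135.8 kHz mod fs = 44.4 kHz.
44.4 kHz > fs/2 = 22.85 kHz, folds to fs − 44.4 kHz = 1.3 kHz.
169.9 kHz mod fs = 32.8 kHz.
32.8 kHz > fs/2 = 22.85 kHz, folds to fs − 32.8 kHz = 12.9 kHz.
179.2 kHz mod fs = 42.1 kHz.
42.1 kHz > fs/2 = 22.85 kHz, folds to fs − 42.1 kHz = 3.6 kHz.
44.4 kHz > fs/2 = 22.85 kHz, folds to fs − 44.4 kHz = 1.3 kHz.
44.4 kHz and 135.8 kHz both map to 1.3 kHz.

44.4 kHz, 135.8 kHz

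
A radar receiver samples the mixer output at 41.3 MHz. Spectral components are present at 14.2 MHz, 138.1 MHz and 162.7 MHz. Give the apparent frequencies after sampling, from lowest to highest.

2.5 MHz, 14.2 MHz

fs/2 = 20.65 MHz.
14.2 MHz ≤ fs/2 = 20.65 MHz, passes unchanged.
138.1 MHz mod fs = 14.2 MHz.
14.2 MHz ≤ fs/2 = 20.65 MHz, appears at 14.2 MHz.
162.7 MHz mod fs = 38.8 MHz.
38.8 MHz > fs/2 = 20.65 MHz, folds to fs − 38.8 MHz = 2.5 MHz.
Distinct values: {2.5 MHz, 14.2 MHz}.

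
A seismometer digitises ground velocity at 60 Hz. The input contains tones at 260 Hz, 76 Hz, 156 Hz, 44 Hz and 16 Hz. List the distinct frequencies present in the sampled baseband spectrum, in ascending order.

16 Hz, 20 Hz, 24 Hz

fs/2 = 30 Hz.
260 Hz mod fs = 20 Hz.
20 Hz ≤ fs/2 = 30 Hz, appears at 20 Hz.
76 Hz mod fs = 16 Hz.
16 Hz ≤ fs/2 = 30 Hz, appears at 16 Hz.
156 Hz mod fs = 36 Hz.
36 Hz > fs/2 = 30 Hz, folds to fs − 36 Hz = 24 Hz.
44 Hz > fs/2 = 30 Hz, folds to fs − 44 Hz = 16 Hz.
16 Hz ≤ fs/2 = 30 Hz, passes unchanged.
Distinct values: {16 Hz, 20 Hz, 24 Hz}.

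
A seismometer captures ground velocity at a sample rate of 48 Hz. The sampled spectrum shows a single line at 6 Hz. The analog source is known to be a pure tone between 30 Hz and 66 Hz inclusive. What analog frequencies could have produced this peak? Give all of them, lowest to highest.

42 Hz, 54 Hz

Frequencies that alias to 6 Hz are k·fs ± 6 Hz for integer k ≥ 0.
k=0: 6 Hz.
k=1: 42 Hz, 54 Hz.
k=2: 90 Hz, 102 Hz.
Within [30 Hz, 66 Hz]: 42 Hz, 54 Hz.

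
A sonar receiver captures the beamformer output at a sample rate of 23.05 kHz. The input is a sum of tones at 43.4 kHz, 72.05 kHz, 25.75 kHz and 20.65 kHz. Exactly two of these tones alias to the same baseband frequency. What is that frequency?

2.7 kHz

fs/2 = 11.525 kHz.
43.4 kHz mod fs = 20.35 kHz.
20.35 kHz > fs/2 = 11.525 kHz, folds to fs − 20.35 kHz = 2.7 kHz.
72.05 kHz mod fs = 2.9 kHz.
2.9 kHz ≤ fs/2 = 11.525 kHz, appears at 2.9 kHz.
25.75 kHz mod fs = 2.7 kHz.
2.7 kHz ≤ fs/2 = 11.525 kHz, appears at 2.7 kHz.
20.65 kHz > fs/2 = 11.525 kHz, folds to fs − 20.65 kHz = 2.4 kHz.
25.75 kHz and 43.4 kHz both map to 2.7 kHz.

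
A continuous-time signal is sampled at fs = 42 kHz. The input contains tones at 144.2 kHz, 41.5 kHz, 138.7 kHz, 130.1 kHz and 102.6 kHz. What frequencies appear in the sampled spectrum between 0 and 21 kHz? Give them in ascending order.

0.5 kHz, 4.1 kHz, 12.7 kHz, 18.2 kHz, 18.6 kHz

fs/2 = 21 kHz.
144.2 kHz mod fs = 18.2 kHz.
18.2 kHz ≤ fs/2 = 21 kHz, appears at 18.2 kHz.
41.5 kHz > fs/2 = 21 kHz, folds to fs − 41.5 kHz = 0.5 kHz.
138.7 kHz mod fs = 12.7 kHz.
12.7 kHz ≤ fs/2 = 21 kHz, appears at 12.7 kHz.
130.1 kHz mod fs = 4.1 kHz.
4.1 kHz ≤ fs/2 = 21 kHz, appears at 4.1 kHz.
102.6 kHz mod fs = 18.6 kHz.
18.6 kHz ≤ fs/2 = 21 kHz, appears at 18.6 kHz.
Distinct values: {0.5 kHz, 4.1 kHz, 12.7 kHz, 18.2 kHz, 18.6 kHz}.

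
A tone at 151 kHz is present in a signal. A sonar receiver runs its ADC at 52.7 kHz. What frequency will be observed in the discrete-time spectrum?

7.1 kHz

151 kHz mod fs = 45.6 kHz.
45.6 kHz > fs/2 = 26.35 kHz, folds to fs − 45.6 kHz = 7.1 kHz.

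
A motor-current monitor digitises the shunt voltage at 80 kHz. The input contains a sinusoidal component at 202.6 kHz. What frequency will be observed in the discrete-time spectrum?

202.6 kHz mod fs = 42.6 kHz.
42.6 kHz > fs/2 = 40 kHz, folds to fs − 42.6 kHz = 37.4 kHz.

37.4 kHz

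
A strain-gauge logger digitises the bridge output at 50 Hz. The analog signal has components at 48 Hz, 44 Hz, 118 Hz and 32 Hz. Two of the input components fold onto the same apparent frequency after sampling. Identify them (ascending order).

32 Hz, 118 Hz

fs/2 = 25 Hz.
48 Hz > fs/2 = 25 Hz, folds to fs − 48 Hz = 2 Hz.
44 Hz > fs/2 = 25 Hz, folds to fs − 44 Hz = 6 Hz.
118 Hz mod fs = 18 Hz.
18 Hz ≤ fs/2 = 25 Hz, appears at 18 Hz.
32 Hz > fs/2 = 25 Hz, folds to fs − 32 Hz = 18 Hz.
32 Hz and 118 Hz both map to 18 Hz.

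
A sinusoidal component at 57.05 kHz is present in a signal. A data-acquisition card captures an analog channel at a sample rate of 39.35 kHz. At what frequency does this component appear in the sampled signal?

17.7 kHz

57.05 kHz mod fs = 17.7 kHz.
17.7 kHz ≤ fs/2 = 19.675 kHz, appears at 17.7 kHz.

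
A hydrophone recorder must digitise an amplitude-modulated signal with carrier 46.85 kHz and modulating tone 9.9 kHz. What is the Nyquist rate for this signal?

AM sidebands sit at fc ± fm = 36.95 kHz and 56.75 kHz.
Highest-frequency component: 56.75 kHz.
Nyquist rate = 2 × 56.75 kHz = 113.5 kHz.

113.5 kHz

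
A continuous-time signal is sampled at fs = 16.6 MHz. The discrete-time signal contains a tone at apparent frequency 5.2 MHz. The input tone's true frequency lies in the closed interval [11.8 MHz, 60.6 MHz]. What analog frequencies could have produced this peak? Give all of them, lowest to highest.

Frequencies that alias to 5.2 MHz are k·fs ± 5.2 MHz for integer k ≥ 0.
k=0: 5.2 MHz.
k=1: 11.4 MHz, 21.8 MHz.
k=2: 28 MHz, 38.4 MHz.
k=3: 44.6 MHz, 55 MHz.
k=4: 61.2 MHz, 71.6 MHz.
Within [11.8 MHz, 60.6 MHz]: 21.8 MHz, 28 MHz, 38.4 MHz, 44.6 MHz, 55 MHz.

21.8 MHz, 28 MHz, 38.4 MHz, 44.6 MHz, 55 MHz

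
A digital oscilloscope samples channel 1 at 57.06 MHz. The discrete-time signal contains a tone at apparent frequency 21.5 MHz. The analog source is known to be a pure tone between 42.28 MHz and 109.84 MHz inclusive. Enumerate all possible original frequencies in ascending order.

Frequencies that alias to 21.5 MHz are k·fs ± 21.5 MHz for integer k ≥ 0.
k=0: 21.5 MHz.
k=1: 35.56 MHz, 78.56 MHz.
k=2: 92.62 MHz, 135.62 MHz.
k=3: 149.68 MHz, 192.68 MHz.
Within [42.28 MHz, 109.84 MHz]: 78.56 MHz, 92.62 MHz.

78.56 MHz, 92.62 MHz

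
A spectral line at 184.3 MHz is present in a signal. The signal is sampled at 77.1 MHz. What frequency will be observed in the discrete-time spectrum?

184.3 MHz mod fs = 30.1 MHz.
30.1 MHz ≤ fs/2 = 38.55 MHz, appears at 30.1 MHz.

30.1 MHz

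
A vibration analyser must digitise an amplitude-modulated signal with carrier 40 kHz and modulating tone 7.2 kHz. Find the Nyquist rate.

94.4 kHz

AM sidebands sit at fc ± fm = 32.8 kHz and 47.2 kHz.
Highest-frequency component: 47.2 kHz.
Nyquist rate = 2 × 47.2 kHz = 94.4 kHz.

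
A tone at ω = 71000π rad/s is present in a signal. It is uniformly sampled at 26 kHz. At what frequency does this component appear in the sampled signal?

9.5 kHz

ω = 71000π rad/s → f = ω/(2π) = 35500 Hz = 35.5 kHz.
35.5 kHz mod fs = 9.5 kHz.
9.5 kHz ≤ fs/2 = 13 kHz, appears at 9.5 kHz.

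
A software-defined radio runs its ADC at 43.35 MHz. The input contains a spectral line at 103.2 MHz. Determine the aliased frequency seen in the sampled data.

103.2 MHz mod fs = 16.5 MHz.
16.5 MHz ≤ fs/2 = 21.675 MHz, appears at 16.5 MHz.

16.5 MHz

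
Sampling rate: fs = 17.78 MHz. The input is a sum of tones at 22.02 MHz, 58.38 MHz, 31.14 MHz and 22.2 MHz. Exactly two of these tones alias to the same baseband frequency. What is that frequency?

fs/2 = 8.89 MHz.
22.02 MHz mod fs = 4.24 MHz.
4.24 MHz ≤ fs/2 = 8.89 MHz, appears at 4.24 MHz.
58.38 MHz mod fs = 5.04 MHz.
5.04 MHz ≤ fs/2 = 8.89 MHz, appears at 5.04 MHz.
31.14 MHz mod fs = 13.36 MHz.
13.36 MHz > fs/2 = 8.89 MHz, folds to fs − 13.36 MHz = 4.42 MHz.
22.2 MHz mod fs = 4.42 MHz.
4.42 MHz ≤ fs/2 = 8.89 MHz, appears at 4.42 MHz.
22.2 MHz and 31.14 MHz both map to 4.42 MHz.

4.42 MHz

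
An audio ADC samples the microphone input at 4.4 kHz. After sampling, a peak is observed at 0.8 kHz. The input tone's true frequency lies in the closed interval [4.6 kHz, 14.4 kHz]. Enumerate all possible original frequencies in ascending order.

Frequencies that alias to 0.8 kHz are k·fs ± 0.8 kHz for integer k ≥ 0.
k=0: 0.8 kHz.
k=1: 3.6 kHz, 5.2 kHz.
k=2: 8 kHz, 9.6 kHz.
k=3: 12.4 kHz, 14 kHz.
k=4: 16.8 kHz, 18.4 kHz.
Within [4.6 kHz, 14.4 kHz]: 5.2 kHz, 8 kHz, 9.6 kHz, 12.4 kHz, 14 kHz.

5.2 kHz, 8 kHz, 9.6 kHz, 12.4 kHz, 14 kHz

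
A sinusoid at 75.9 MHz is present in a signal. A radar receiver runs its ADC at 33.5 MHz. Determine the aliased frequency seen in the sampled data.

75.9 MHz mod fs = 8.9 MHz.
8.9 MHz ≤ fs/2 = 16.75 MHz, appears at 8.9 MHz.

8.9 MHz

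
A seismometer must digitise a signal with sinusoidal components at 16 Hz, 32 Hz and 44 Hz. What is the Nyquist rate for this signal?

Highest-frequency component: 44 Hz.
Nyquist rate = 2 × 44 Hz = 88 Hz.

88 Hz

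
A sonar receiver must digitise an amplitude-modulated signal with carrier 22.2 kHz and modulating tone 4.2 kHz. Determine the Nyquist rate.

AM sidebands sit at fc ± fm = 18 kHz and 26.4 kHz.
Highest-frequency component: 26.4 kHz.
Nyquist rate = 2 × 26.4 kHz = 52.8 kHz.

52.8 kHz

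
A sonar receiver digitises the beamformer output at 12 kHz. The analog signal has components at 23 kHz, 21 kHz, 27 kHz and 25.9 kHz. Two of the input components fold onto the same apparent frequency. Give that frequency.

fs/2 = 6 kHz.
23 kHz mod fs = 11 kHz.
11 kHz > fs/2 = 6 kHz, folds to fs − 11 kHz = 1 kHz.
21 kHz mod fs = 9 kHz.
9 kHz > fs/2 = 6 kHz, folds to fs − 9 kHz = 3 kHz.
27 kHz mod fs = 3 kHz.
3 kHz ≤ fs/2 = 6 kHz, appears at 3 kHz.
25.9 kHz mod fs = 1.9 kHz.
1.9 kHz ≤ fs/2 = 6 kHz, appears at 1.9 kHz.
21 kHz and 27 kHz both map to 3 kHz.

3 kHz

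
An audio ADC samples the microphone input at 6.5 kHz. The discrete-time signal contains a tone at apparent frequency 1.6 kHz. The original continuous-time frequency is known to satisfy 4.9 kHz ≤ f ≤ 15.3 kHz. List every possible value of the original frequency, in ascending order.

Frequencies that alias to 1.6 kHz are k·fs ± 1.6 kHz for integer k ≥ 0.
k=0: 1.6 kHz.
k=1: 4.9 kHz, 8.1 kHz.
k=2: 11.4 kHz, 14.6 kHz.
k=3: 17.9 kHz, 21.1 kHz.
Within [4.9 kHz, 15.3 kHz]: 4.9 kHz, 8.1 kHz, 11.4 kHz, 14.6 kHz.

4.9 kHz, 8.1 kHz, 11.4 kHz, 14.6 kHz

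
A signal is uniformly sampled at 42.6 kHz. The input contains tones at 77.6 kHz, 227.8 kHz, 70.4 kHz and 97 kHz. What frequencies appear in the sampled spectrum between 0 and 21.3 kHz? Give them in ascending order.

fs/2 = 21.3 kHz.
77.6 kHz mod fs = 35 kHz.
35 kHz > fs/2 = 21.3 kHz, folds to fs − 35 kHz = 7.6 kHz.
227.8 kHz mod fs = 14.8 kHz.
14.8 kHz ≤ fs/2 = 21.3 kHz, appears at 14.8 kHz.
70.4 kHz mod fs = 27.8 kHz.
27.8 kHz > fs/2 = 21.3 kHz, folds to fs − 27.8 kHz = 14.8 kHz.
97 kHz mod fs = 11.8 kHz.
11.8 kHz ≤ fs/2 = 21.3 kHz, appears at 11.8 kHz.
Distinct values: {7.6 kHz, 11.8 kHz, 14.8 kHz}.

7.6 kHz, 11.8 kHz, 14.8 kHz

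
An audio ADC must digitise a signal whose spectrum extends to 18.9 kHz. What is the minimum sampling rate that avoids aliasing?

Nyquist rate = 2 × 18.9 kHz = 37.8 kHz.

37.8 kHz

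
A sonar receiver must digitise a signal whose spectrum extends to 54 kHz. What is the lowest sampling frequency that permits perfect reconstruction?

Nyquist rate = 2 × 54 kHz = 108 kHz.

108 kHz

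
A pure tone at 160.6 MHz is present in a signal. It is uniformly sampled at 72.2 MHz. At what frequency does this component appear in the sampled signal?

160.6 MHz mod fs = 16.2 MHz.
16.2 MHz ≤ fs/2 = 36.1 MHz, appears at 16.2 MHz.

16.2 MHz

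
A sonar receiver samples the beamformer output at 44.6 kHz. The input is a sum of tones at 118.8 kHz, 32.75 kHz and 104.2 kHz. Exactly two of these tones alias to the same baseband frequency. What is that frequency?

15 kHz

fs/2 = 22.3 kHz.
118.8 kHz mod fs = 29.6 kHz.
29.6 kHz > fs/2 = 22.3 kHz, folds to fs − 29.6 kHz = 15 kHz.
32.75 kHz > fs/2 = 22.3 kHz, folds to fs − 32.75 kHz = 11.85 kHz.
104.2 kHz mod fs = 15 kHz.
15 kHz ≤ fs/2 = 22.3 kHz, appears at 15 kHz.
104.2 kHz and 118.8 kHz both map to 15 kHz.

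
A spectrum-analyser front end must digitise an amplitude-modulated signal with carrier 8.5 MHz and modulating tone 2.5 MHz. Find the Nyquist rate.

22 MHz

AM sidebands sit at fc ± fm = 6 MHz and 11 MHz.
Highest-frequency component: 11 MHz.
Nyquist rate = 2 × 11 MHz = 22 MHz.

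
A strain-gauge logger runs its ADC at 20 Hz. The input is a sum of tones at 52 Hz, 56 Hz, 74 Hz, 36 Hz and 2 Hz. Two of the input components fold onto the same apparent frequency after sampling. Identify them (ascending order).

fs/2 = 10 Hz.
52 Hz mod fs = 12 Hz.
12 Hz > fs/2 = 10 Hz, folds to fs − 12 Hz = 8 Hz.
56 Hz mod fs = 16 Hz.
16 Hz > fs/2 = 10 Hz, folds to fs − 16 Hz = 4 Hz.
74 Hz mod fs = 14 Hz.
14 Hz > fs/2 = 10 Hz, folds to fs − 14 Hz = 6 Hz.
36 Hz mod fs = 16 Hz.
16 Hz > fs/2 = 10 Hz, folds to fs − 16 Hz = 4 Hz.
2 Hz ≤ fs/2 = 10 Hz, passes unchanged.
36 Hz and 56 Hz both map to 4 Hz.

36 Hz, 56 Hz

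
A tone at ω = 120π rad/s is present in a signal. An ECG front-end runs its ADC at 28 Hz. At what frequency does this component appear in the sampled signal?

4 Hz

ω = 120π rad/s → f = ω/(2π) = 60 Hz.
60 Hz mod fs = 4 Hz.
4 Hz ≤ fs/2 = 14 Hz, appears at 4 Hz.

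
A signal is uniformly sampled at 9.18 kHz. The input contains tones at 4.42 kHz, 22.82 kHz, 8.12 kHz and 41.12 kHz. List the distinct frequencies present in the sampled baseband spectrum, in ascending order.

fs/2 = 4.59 kHz.
4.42 kHz ≤ fs/2 = 4.59 kHz, passes unchanged.
22.82 kHz mod fs = 4.46 kHz.
4.46 kHz ≤ fs/2 = 4.59 kHz, appears at 4.46 kHz.
8.12 kHz > fs/2 = 4.59 kHz, folds to fs − 8.12 kHz = 1.06 kHz.
41.12 kHz mod fs = 4.4 kHz.
4.4 kHz ≤ fs/2 = 4.59 kHz, appears at 4.4 kHz.
Distinct values: {1.06 kHz, 4.4 kHz, 4.42 kHz, 4.46 kHz}.

1.06 kHz, 4.4 kHz, 4.42 kHz, 4.46 kHz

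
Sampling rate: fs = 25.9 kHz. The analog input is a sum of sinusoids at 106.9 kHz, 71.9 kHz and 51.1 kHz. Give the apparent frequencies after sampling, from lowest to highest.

0.7 kHz, 3.3 kHz, 5.8 kHz

fs/2 = 12.95 kHz.
106.9 kHz mod fs = 3.3 kHz.
3.3 kHz ≤ fs/2 = 12.95 kHz, appears at 3.3 kHz.
71.9 kHz mod fs = 20.1 kHz.
20.1 kHz > fs/2 = 12.95 kHz, folds to fs − 20.1 kHz = 5.8 kHz.
51.1 kHz mod fs = 25.2 kHz.
25.2 kHz > fs/2 = 12.95 kHz, folds to fs − 25.2 kHz = 0.7 kHz.
Distinct values: {0.7 kHz, 3.3 kHz, 5.8 kHz}.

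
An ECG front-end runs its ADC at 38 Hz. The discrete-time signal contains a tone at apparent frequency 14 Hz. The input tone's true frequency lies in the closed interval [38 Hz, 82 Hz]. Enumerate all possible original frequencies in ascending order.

Frequencies that alias to 14 Hz are k·fs ± 14 Hz for integer k ≥ 0.
k=0: 14 Hz.
k=1: 24 Hz, 52 Hz.
k=2: 62 Hz, 90 Hz.
k=3: 100 Hz, 128 Hz.
Within [38 Hz, 82 Hz]: 52 Hz, 62 Hz.

52 Hz, 62 Hz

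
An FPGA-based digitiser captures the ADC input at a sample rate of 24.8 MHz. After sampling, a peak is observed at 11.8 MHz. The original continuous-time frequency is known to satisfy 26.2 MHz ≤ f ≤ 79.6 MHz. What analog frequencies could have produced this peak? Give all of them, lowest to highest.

Frequencies that alias to 11.8 MHz are k·fs ± 11.8 MHz for integer k ≥ 0.
k=0: 11.8 MHz.
k=1: 13 MHz, 36.6 MHz.
k=2: 37.8 MHz, 61.4 MHz.
k=3: 62.6 MHz, 86.2 MHz.
k=4: 87.4 MHz, 111 MHz.
Within [26.2 MHz, 79.6 MHz]: 36.6 MHz, 37.8 MHz, 61.4 MHz, 62.6 MHz.

36.6 MHz, 37.8 MHz, 61.4 MHz, 62.6 MHz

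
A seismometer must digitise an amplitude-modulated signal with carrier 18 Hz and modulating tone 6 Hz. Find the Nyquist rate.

AM sidebands sit at fc ± fm = 12 Hz and 24 Hz.
Highest-frequency component: 24 Hz.
Nyquist rate = 2 × 24 Hz = 48 Hz.

48 Hz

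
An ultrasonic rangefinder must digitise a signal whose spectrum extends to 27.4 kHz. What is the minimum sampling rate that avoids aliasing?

54.8 kHz

Nyquist rate = 2 × 27.4 kHz = 54.8 kHz.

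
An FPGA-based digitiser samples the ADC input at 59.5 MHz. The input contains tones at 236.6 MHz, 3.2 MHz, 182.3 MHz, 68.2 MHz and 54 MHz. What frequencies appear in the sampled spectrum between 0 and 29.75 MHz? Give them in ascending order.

1.4 MHz, 3.2 MHz, 3.8 MHz, 5.5 MHz, 8.7 MHz

fs/2 = 29.75 MHz.
236.6 MHz mod fs = 58.1 MHz.
58.1 MHz > fs/2 = 29.75 MHz, folds to fs − 58.1 MHz = 1.4 MHz.
3.2 MHz ≤ fs/2 = 29.75 MHz, passes unchanged.
182.3 MHz mod fs = 3.8 MHz.
3.8 MHz ≤ fs/2 = 29.75 MHz, appears at 3.8 MHz.
68.2 MHz mod fs = 8.7 MHz.
8.7 MHz ≤ fs/2 = 29.75 MHz, appears at 8.7 MHz.
54 MHz > fs/2 = 29.75 MHz, folds to fs − 54 MHz = 5.5 MHz.
Distinct values: {1.4 MHz, 3.2 MHz, 3.8 MHz, 5.5 MHz, 8.7 MHz}.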